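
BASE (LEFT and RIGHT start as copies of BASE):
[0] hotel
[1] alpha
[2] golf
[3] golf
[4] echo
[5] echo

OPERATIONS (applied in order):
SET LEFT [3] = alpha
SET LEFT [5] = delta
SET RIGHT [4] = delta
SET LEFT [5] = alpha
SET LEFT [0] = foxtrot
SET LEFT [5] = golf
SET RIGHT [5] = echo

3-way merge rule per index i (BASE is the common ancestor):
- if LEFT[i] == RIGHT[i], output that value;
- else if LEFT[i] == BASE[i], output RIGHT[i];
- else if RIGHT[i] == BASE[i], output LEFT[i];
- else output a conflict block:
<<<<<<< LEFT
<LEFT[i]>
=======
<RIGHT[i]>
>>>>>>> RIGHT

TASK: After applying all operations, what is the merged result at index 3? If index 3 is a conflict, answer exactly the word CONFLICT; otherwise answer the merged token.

Final LEFT:  [foxtrot, alpha, golf, alpha, echo, golf]
Final RIGHT: [hotel, alpha, golf, golf, delta, echo]
i=0: L=foxtrot, R=hotel=BASE -> take LEFT -> foxtrot
i=1: L=alpha R=alpha -> agree -> alpha
i=2: L=golf R=golf -> agree -> golf
i=3: L=alpha, R=golf=BASE -> take LEFT -> alpha
i=4: L=echo=BASE, R=delta -> take RIGHT -> delta
i=5: L=golf, R=echo=BASE -> take LEFT -> golf
Index 3 -> alpha

Answer: alpha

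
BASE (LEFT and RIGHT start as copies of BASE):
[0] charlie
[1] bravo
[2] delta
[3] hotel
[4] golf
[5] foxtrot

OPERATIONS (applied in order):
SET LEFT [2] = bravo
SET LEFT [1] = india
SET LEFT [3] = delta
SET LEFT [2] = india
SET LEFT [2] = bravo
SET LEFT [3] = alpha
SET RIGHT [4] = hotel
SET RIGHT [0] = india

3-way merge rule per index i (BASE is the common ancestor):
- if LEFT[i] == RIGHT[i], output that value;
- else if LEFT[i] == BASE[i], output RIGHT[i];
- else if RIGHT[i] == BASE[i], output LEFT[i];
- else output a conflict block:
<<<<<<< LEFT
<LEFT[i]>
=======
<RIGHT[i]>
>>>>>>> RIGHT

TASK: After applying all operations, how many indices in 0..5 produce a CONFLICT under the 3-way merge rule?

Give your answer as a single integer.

Answer: 0

Derivation:
Final LEFT:  [charlie, india, bravo, alpha, golf, foxtrot]
Final RIGHT: [india, bravo, delta, hotel, hotel, foxtrot]
i=0: L=charlie=BASE, R=india -> take RIGHT -> india
i=1: L=india, R=bravo=BASE -> take LEFT -> india
i=2: L=bravo, R=delta=BASE -> take LEFT -> bravo
i=3: L=alpha, R=hotel=BASE -> take LEFT -> alpha
i=4: L=golf=BASE, R=hotel -> take RIGHT -> hotel
i=5: L=foxtrot R=foxtrot -> agree -> foxtrot
Conflict count: 0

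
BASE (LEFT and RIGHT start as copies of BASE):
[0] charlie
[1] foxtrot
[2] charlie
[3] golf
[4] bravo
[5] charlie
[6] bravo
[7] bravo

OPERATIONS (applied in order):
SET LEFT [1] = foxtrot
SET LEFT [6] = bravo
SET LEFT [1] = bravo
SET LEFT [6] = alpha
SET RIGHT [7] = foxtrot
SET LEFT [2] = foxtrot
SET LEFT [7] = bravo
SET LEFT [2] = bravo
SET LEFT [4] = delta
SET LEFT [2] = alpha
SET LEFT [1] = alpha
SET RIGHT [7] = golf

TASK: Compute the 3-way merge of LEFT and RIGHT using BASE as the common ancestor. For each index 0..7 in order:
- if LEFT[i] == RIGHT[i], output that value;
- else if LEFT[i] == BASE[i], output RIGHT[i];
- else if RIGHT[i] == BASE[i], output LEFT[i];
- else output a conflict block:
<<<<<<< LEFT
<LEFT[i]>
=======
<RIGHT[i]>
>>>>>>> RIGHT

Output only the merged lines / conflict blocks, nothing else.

Final LEFT:  [charlie, alpha, alpha, golf, delta, charlie, alpha, bravo]
Final RIGHT: [charlie, foxtrot, charlie, golf, bravo, charlie, bravo, golf]
i=0: L=charlie R=charlie -> agree -> charlie
i=1: L=alpha, R=foxtrot=BASE -> take LEFT -> alpha
i=2: L=alpha, R=charlie=BASE -> take LEFT -> alpha
i=3: L=golf R=golf -> agree -> golf
i=4: L=delta, R=bravo=BASE -> take LEFT -> delta
i=5: L=charlie R=charlie -> agree -> charlie
i=6: L=alpha, R=bravo=BASE -> take LEFT -> alpha
i=7: L=bravo=BASE, R=golf -> take RIGHT -> golf

Answer: charlie
alpha
alpha
golf
delta
charlie
alpha
golf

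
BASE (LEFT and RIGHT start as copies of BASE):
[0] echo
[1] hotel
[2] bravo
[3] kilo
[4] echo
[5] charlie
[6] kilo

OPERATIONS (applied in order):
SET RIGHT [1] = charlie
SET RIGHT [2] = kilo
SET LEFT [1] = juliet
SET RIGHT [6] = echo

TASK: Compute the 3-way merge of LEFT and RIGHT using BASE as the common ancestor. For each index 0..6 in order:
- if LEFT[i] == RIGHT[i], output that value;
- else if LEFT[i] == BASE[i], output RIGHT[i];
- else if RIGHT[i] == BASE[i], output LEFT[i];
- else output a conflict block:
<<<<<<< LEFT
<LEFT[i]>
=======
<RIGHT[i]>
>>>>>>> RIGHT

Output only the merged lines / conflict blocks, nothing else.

Answer: echo
<<<<<<< LEFT
juliet
=======
charlie
>>>>>>> RIGHT
kilo
kilo
echo
charlie
echo

Derivation:
Final LEFT:  [echo, juliet, bravo, kilo, echo, charlie, kilo]
Final RIGHT: [echo, charlie, kilo, kilo, echo, charlie, echo]
i=0: L=echo R=echo -> agree -> echo
i=1: BASE=hotel L=juliet R=charlie all differ -> CONFLICT
i=2: L=bravo=BASE, R=kilo -> take RIGHT -> kilo
i=3: L=kilo R=kilo -> agree -> kilo
i=4: L=echo R=echo -> agree -> echo
i=5: L=charlie R=charlie -> agree -> charlie
i=6: L=kilo=BASE, R=echo -> take RIGHT -> echo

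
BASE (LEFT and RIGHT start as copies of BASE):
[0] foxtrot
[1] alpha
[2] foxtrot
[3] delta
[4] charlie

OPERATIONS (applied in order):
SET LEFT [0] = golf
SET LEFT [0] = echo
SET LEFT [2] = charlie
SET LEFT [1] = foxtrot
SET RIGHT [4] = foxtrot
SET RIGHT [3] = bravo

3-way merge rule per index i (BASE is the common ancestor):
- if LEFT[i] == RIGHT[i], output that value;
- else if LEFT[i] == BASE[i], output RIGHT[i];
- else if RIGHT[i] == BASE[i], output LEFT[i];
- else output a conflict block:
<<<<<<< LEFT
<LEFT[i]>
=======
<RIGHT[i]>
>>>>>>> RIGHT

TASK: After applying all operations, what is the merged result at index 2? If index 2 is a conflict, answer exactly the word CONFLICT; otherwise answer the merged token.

Final LEFT:  [echo, foxtrot, charlie, delta, charlie]
Final RIGHT: [foxtrot, alpha, foxtrot, bravo, foxtrot]
i=0: L=echo, R=foxtrot=BASE -> take LEFT -> echo
i=1: L=foxtrot, R=alpha=BASE -> take LEFT -> foxtrot
i=2: L=charlie, R=foxtrot=BASE -> take LEFT -> charlie
i=3: L=delta=BASE, R=bravo -> take RIGHT -> bravo
i=4: L=charlie=BASE, R=foxtrot -> take RIGHT -> foxtrot
Index 2 -> charlie

Answer: charlie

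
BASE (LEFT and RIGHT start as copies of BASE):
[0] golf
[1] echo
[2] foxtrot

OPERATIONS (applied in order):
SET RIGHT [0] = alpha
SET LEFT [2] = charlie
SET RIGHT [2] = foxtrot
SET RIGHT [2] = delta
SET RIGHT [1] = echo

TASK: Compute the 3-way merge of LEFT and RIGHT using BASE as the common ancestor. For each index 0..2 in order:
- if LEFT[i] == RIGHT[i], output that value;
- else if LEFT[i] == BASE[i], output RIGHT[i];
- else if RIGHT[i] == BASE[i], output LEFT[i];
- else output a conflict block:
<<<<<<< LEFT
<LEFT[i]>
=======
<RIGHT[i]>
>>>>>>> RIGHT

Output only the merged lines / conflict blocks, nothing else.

Final LEFT:  [golf, echo, charlie]
Final RIGHT: [alpha, echo, delta]
i=0: L=golf=BASE, R=alpha -> take RIGHT -> alpha
i=1: L=echo R=echo -> agree -> echo
i=2: BASE=foxtrot L=charlie R=delta all differ -> CONFLICT

Answer: alpha
echo
<<<<<<< LEFT
charlie
=======
delta
>>>>>>> RIGHT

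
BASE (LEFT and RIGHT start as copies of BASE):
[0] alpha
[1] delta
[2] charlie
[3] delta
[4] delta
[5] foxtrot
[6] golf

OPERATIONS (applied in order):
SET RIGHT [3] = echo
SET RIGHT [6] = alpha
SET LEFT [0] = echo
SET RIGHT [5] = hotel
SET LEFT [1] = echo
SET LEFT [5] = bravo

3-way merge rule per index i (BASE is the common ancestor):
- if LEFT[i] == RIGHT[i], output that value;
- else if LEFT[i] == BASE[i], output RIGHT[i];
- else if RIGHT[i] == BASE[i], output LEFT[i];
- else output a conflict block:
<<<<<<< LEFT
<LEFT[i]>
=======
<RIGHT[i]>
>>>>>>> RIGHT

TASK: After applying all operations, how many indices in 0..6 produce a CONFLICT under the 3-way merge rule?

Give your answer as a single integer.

Final LEFT:  [echo, echo, charlie, delta, delta, bravo, golf]
Final RIGHT: [alpha, delta, charlie, echo, delta, hotel, alpha]
i=0: L=echo, R=alpha=BASE -> take LEFT -> echo
i=1: L=echo, R=delta=BASE -> take LEFT -> echo
i=2: L=charlie R=charlie -> agree -> charlie
i=3: L=delta=BASE, R=echo -> take RIGHT -> echo
i=4: L=delta R=delta -> agree -> delta
i=5: BASE=foxtrot L=bravo R=hotel all differ -> CONFLICT
i=6: L=golf=BASE, R=alpha -> take RIGHT -> alpha
Conflict count: 1

Answer: 1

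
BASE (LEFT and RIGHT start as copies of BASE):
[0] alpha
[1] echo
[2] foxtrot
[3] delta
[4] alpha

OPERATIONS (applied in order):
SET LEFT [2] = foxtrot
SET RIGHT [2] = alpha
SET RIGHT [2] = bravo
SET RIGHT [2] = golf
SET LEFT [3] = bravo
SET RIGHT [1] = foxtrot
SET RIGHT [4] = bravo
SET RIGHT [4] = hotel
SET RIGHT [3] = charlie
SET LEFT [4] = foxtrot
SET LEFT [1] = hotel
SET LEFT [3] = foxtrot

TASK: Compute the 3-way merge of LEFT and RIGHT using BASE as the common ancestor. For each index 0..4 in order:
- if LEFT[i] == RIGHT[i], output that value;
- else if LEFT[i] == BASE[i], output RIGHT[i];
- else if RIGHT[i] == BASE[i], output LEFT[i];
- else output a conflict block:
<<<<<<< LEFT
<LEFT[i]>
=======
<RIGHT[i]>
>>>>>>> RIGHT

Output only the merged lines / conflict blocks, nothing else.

Final LEFT:  [alpha, hotel, foxtrot, foxtrot, foxtrot]
Final RIGHT: [alpha, foxtrot, golf, charlie, hotel]
i=0: L=alpha R=alpha -> agree -> alpha
i=1: BASE=echo L=hotel R=foxtrot all differ -> CONFLICT
i=2: L=foxtrot=BASE, R=golf -> take RIGHT -> golf
i=3: BASE=delta L=foxtrot R=charlie all differ -> CONFLICT
i=4: BASE=alpha L=foxtrot R=hotel all differ -> CONFLICT

Answer: alpha
<<<<<<< LEFT
hotel
=======
foxtrot
>>>>>>> RIGHT
golf
<<<<<<< LEFT
foxtrot
=======
charlie
>>>>>>> RIGHT
<<<<<<< LEFT
foxtrot
=======
hotel
>>>>>>> RIGHT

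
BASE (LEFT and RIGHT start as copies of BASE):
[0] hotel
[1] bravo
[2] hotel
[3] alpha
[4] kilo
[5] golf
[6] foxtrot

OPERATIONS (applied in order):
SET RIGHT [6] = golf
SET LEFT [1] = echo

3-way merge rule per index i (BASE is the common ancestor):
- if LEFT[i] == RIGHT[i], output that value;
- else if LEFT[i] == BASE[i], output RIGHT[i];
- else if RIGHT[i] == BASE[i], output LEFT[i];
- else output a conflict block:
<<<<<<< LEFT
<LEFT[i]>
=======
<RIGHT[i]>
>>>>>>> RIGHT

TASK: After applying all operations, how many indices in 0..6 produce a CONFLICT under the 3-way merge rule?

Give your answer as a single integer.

Final LEFT:  [hotel, echo, hotel, alpha, kilo, golf, foxtrot]
Final RIGHT: [hotel, bravo, hotel, alpha, kilo, golf, golf]
i=0: L=hotel R=hotel -> agree -> hotel
i=1: L=echo, R=bravo=BASE -> take LEFT -> echo
i=2: L=hotel R=hotel -> agree -> hotel
i=3: L=alpha R=alpha -> agree -> alpha
i=4: L=kilo R=kilo -> agree -> kilo
i=5: L=golf R=golf -> agree -> golf
i=6: L=foxtrot=BASE, R=golf -> take RIGHT -> golf
Conflict count: 0

Answer: 0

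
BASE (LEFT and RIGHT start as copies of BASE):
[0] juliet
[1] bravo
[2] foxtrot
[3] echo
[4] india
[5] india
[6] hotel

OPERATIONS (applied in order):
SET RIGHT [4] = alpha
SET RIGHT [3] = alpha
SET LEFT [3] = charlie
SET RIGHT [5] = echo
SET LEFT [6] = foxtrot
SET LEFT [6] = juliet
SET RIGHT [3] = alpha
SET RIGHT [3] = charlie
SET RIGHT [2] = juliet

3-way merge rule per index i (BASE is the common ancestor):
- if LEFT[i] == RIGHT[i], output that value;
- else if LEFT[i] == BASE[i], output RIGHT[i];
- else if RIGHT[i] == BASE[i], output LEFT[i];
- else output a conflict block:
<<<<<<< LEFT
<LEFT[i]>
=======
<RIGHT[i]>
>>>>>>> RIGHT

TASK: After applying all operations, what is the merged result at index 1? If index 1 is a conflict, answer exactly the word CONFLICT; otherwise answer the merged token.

Final LEFT:  [juliet, bravo, foxtrot, charlie, india, india, juliet]
Final RIGHT: [juliet, bravo, juliet, charlie, alpha, echo, hotel]
i=0: L=juliet R=juliet -> agree -> juliet
i=1: L=bravo R=bravo -> agree -> bravo
i=2: L=foxtrot=BASE, R=juliet -> take RIGHT -> juliet
i=3: L=charlie R=charlie -> agree -> charlie
i=4: L=india=BASE, R=alpha -> take RIGHT -> alpha
i=5: L=india=BASE, R=echo -> take RIGHT -> echo
i=6: L=juliet, R=hotel=BASE -> take LEFT -> juliet
Index 1 -> bravo

Answer: bravo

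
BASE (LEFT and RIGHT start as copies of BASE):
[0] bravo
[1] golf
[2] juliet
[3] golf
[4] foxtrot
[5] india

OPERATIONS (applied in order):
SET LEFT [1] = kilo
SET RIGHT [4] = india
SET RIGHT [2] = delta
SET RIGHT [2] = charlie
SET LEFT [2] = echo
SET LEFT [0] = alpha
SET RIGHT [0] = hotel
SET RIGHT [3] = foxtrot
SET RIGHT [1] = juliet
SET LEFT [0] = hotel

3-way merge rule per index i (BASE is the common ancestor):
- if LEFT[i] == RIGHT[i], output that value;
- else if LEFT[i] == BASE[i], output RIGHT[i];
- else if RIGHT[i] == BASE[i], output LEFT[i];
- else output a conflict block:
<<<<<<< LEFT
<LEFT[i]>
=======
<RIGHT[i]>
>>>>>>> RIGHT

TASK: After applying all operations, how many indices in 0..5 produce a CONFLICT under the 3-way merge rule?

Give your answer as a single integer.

Answer: 2

Derivation:
Final LEFT:  [hotel, kilo, echo, golf, foxtrot, india]
Final RIGHT: [hotel, juliet, charlie, foxtrot, india, india]
i=0: L=hotel R=hotel -> agree -> hotel
i=1: BASE=golf L=kilo R=juliet all differ -> CONFLICT
i=2: BASE=juliet L=echo R=charlie all differ -> CONFLICT
i=3: L=golf=BASE, R=foxtrot -> take RIGHT -> foxtrot
i=4: L=foxtrot=BASE, R=india -> take RIGHT -> india
i=5: L=india R=india -> agree -> india
Conflict count: 2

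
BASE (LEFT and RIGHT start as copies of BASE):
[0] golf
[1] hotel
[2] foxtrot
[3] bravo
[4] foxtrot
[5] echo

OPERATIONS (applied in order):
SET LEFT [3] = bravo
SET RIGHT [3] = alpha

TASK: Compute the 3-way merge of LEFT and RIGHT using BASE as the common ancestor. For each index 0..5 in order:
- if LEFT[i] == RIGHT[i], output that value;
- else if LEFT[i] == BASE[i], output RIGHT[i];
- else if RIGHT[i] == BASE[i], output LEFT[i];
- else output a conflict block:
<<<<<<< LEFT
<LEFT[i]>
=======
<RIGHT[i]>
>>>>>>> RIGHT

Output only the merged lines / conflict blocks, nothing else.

Answer: golf
hotel
foxtrot
alpha
foxtrot
echo

Derivation:
Final LEFT:  [golf, hotel, foxtrot, bravo, foxtrot, echo]
Final RIGHT: [golf, hotel, foxtrot, alpha, foxtrot, echo]
i=0: L=golf R=golf -> agree -> golf
i=1: L=hotel R=hotel -> agree -> hotel
i=2: L=foxtrot R=foxtrot -> agree -> foxtrot
i=3: L=bravo=BASE, R=alpha -> take RIGHT -> alpha
i=4: L=foxtrot R=foxtrot -> agree -> foxtrot
i=5: L=echo R=echo -> agree -> echo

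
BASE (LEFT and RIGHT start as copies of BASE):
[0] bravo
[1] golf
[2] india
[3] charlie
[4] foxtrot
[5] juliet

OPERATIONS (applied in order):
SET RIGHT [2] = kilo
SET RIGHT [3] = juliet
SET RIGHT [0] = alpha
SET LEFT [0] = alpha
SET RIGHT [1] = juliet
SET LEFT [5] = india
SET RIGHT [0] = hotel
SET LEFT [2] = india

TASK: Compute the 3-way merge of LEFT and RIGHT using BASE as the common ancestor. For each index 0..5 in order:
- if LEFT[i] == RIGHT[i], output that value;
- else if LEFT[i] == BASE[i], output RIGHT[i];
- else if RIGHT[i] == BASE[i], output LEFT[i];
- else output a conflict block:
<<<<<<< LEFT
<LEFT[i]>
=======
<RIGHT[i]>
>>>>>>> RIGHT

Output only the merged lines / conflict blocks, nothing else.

Final LEFT:  [alpha, golf, india, charlie, foxtrot, india]
Final RIGHT: [hotel, juliet, kilo, juliet, foxtrot, juliet]
i=0: BASE=bravo L=alpha R=hotel all differ -> CONFLICT
i=1: L=golf=BASE, R=juliet -> take RIGHT -> juliet
i=2: L=india=BASE, R=kilo -> take RIGHT -> kilo
i=3: L=charlie=BASE, R=juliet -> take RIGHT -> juliet
i=4: L=foxtrot R=foxtrot -> agree -> foxtrot
i=5: L=india, R=juliet=BASE -> take LEFT -> india

Answer: <<<<<<< LEFT
alpha
=======
hotel
>>>>>>> RIGHT
juliet
kilo
juliet
foxtrot
india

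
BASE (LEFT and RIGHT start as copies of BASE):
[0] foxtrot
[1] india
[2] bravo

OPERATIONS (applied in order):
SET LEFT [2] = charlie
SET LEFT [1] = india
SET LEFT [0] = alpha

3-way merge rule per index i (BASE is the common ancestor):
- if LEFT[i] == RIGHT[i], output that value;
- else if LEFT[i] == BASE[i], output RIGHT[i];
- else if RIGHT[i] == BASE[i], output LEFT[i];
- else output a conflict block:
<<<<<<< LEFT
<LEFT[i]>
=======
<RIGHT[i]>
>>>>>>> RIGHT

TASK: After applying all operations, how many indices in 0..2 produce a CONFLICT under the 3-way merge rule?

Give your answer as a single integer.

Final LEFT:  [alpha, india, charlie]
Final RIGHT: [foxtrot, india, bravo]
i=0: L=alpha, R=foxtrot=BASE -> take LEFT -> alpha
i=1: L=india R=india -> agree -> india
i=2: L=charlie, R=bravo=BASE -> take LEFT -> charlie
Conflict count: 0

Answer: 0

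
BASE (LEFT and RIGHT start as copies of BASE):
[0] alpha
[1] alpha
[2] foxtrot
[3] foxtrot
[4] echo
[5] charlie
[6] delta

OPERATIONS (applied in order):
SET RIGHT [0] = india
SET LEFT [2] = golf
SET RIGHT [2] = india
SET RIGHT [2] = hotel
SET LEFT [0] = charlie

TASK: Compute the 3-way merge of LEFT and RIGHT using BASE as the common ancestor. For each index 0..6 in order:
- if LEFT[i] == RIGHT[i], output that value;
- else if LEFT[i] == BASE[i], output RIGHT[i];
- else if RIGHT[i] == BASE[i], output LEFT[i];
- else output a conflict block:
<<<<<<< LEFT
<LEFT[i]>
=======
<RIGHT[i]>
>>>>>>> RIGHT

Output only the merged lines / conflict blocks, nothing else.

Answer: <<<<<<< LEFT
charlie
=======
india
>>>>>>> RIGHT
alpha
<<<<<<< LEFT
golf
=======
hotel
>>>>>>> RIGHT
foxtrot
echo
charlie
delta

Derivation:
Final LEFT:  [charlie, alpha, golf, foxtrot, echo, charlie, delta]
Final RIGHT: [india, alpha, hotel, foxtrot, echo, charlie, delta]
i=0: BASE=alpha L=charlie R=india all differ -> CONFLICT
i=1: L=alpha R=alpha -> agree -> alpha
i=2: BASE=foxtrot L=golf R=hotel all differ -> CONFLICT
i=3: L=foxtrot R=foxtrot -> agree -> foxtrot
i=4: L=echo R=echo -> agree -> echo
i=5: L=charlie R=charlie -> agree -> charlie
i=6: L=delta R=delta -> agree -> delta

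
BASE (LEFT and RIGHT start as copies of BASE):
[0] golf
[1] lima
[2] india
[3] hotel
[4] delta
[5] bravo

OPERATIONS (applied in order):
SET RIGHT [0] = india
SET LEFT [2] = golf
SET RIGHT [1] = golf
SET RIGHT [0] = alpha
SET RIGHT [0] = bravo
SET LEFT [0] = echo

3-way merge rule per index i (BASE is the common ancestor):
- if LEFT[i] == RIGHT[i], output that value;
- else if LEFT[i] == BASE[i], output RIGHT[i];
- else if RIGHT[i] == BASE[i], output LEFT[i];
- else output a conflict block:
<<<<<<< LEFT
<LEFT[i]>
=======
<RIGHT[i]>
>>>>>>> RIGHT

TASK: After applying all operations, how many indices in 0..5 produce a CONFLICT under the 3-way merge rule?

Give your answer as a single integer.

Answer: 1

Derivation:
Final LEFT:  [echo, lima, golf, hotel, delta, bravo]
Final RIGHT: [bravo, golf, india, hotel, delta, bravo]
i=0: BASE=golf L=echo R=bravo all differ -> CONFLICT
i=1: L=lima=BASE, R=golf -> take RIGHT -> golf
i=2: L=golf, R=india=BASE -> take LEFT -> golf
i=3: L=hotel R=hotel -> agree -> hotel
i=4: L=delta R=delta -> agree -> delta
i=5: L=bravo R=bravo -> agree -> bravo
Conflict count: 1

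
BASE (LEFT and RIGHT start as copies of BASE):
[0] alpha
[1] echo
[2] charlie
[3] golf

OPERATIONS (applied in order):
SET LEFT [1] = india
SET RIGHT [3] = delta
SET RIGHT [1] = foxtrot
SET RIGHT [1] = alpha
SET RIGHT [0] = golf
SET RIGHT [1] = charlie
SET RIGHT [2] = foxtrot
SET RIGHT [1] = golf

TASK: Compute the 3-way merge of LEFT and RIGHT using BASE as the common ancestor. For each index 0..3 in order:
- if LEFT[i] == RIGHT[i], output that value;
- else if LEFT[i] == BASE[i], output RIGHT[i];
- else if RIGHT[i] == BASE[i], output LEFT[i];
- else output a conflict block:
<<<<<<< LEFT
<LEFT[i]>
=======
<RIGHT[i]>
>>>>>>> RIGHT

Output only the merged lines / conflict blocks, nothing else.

Answer: golf
<<<<<<< LEFT
india
=======
golf
>>>>>>> RIGHT
foxtrot
delta

Derivation:
Final LEFT:  [alpha, india, charlie, golf]
Final RIGHT: [golf, golf, foxtrot, delta]
i=0: L=alpha=BASE, R=golf -> take RIGHT -> golf
i=1: BASE=echo L=india R=golf all differ -> CONFLICT
i=2: L=charlie=BASE, R=foxtrot -> take RIGHT -> foxtrot
i=3: L=golf=BASE, R=delta -> take RIGHT -> delta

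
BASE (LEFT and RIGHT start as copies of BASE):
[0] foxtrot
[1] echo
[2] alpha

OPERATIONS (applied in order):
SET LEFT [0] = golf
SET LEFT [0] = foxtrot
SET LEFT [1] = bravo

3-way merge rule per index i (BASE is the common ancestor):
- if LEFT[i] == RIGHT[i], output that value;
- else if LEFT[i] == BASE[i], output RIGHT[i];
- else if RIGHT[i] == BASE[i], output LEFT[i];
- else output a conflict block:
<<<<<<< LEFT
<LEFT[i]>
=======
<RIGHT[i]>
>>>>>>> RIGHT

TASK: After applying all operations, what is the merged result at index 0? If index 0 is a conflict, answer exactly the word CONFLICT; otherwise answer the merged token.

Answer: foxtrot

Derivation:
Final LEFT:  [foxtrot, bravo, alpha]
Final RIGHT: [foxtrot, echo, alpha]
i=0: L=foxtrot R=foxtrot -> agree -> foxtrot
i=1: L=bravo, R=echo=BASE -> take LEFT -> bravo
i=2: L=alpha R=alpha -> agree -> alpha
Index 0 -> foxtrot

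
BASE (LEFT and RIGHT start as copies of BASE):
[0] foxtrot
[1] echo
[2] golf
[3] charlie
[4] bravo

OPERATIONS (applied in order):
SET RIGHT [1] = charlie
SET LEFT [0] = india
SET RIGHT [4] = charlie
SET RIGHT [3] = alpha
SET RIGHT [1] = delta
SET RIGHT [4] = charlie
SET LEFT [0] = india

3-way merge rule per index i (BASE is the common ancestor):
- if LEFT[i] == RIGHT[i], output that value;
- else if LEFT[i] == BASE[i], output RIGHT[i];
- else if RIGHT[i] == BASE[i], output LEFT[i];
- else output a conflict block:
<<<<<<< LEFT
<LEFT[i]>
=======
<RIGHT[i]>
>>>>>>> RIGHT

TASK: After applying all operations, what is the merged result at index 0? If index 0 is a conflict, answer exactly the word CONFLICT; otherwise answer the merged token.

Final LEFT:  [india, echo, golf, charlie, bravo]
Final RIGHT: [foxtrot, delta, golf, alpha, charlie]
i=0: L=india, R=foxtrot=BASE -> take LEFT -> india
i=1: L=echo=BASE, R=delta -> take RIGHT -> delta
i=2: L=golf R=golf -> agree -> golf
i=3: L=charlie=BASE, R=alpha -> take RIGHT -> alpha
i=4: L=bravo=BASE, R=charlie -> take RIGHT -> charlie
Index 0 -> india

Answer: india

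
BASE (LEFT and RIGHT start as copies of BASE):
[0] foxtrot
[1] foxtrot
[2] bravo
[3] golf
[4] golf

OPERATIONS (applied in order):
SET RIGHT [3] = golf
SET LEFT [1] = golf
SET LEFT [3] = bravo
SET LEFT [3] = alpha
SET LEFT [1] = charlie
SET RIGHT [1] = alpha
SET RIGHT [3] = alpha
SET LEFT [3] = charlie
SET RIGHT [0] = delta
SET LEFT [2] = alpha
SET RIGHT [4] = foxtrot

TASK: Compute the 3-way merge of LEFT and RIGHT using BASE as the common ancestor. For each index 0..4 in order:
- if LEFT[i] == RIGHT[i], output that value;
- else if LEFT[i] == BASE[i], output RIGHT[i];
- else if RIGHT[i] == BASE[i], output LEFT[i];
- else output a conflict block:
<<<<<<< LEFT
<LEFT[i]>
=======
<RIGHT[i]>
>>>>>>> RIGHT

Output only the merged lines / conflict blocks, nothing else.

Answer: delta
<<<<<<< LEFT
charlie
=======
alpha
>>>>>>> RIGHT
alpha
<<<<<<< LEFT
charlie
=======
alpha
>>>>>>> RIGHT
foxtrot

Derivation:
Final LEFT:  [foxtrot, charlie, alpha, charlie, golf]
Final RIGHT: [delta, alpha, bravo, alpha, foxtrot]
i=0: L=foxtrot=BASE, R=delta -> take RIGHT -> delta
i=1: BASE=foxtrot L=charlie R=alpha all differ -> CONFLICT
i=2: L=alpha, R=bravo=BASE -> take LEFT -> alpha
i=3: BASE=golf L=charlie R=alpha all differ -> CONFLICT
i=4: L=golf=BASE, R=foxtrot -> take RIGHT -> foxtrot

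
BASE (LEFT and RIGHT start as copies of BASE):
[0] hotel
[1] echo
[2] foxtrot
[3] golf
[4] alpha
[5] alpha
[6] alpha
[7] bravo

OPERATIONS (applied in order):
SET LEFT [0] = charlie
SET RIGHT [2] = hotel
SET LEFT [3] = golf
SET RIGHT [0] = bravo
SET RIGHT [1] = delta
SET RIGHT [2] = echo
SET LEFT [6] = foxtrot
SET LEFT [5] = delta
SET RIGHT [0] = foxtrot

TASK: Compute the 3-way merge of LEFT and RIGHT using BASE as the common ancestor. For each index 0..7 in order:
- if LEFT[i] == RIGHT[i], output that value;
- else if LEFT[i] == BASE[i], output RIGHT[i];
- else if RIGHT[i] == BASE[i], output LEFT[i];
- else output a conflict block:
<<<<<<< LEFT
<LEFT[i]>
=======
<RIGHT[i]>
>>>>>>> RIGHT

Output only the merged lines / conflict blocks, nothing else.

Answer: <<<<<<< LEFT
charlie
=======
foxtrot
>>>>>>> RIGHT
delta
echo
golf
alpha
delta
foxtrot
bravo

Derivation:
Final LEFT:  [charlie, echo, foxtrot, golf, alpha, delta, foxtrot, bravo]
Final RIGHT: [foxtrot, delta, echo, golf, alpha, alpha, alpha, bravo]
i=0: BASE=hotel L=charlie R=foxtrot all differ -> CONFLICT
i=1: L=echo=BASE, R=delta -> take RIGHT -> delta
i=2: L=foxtrot=BASE, R=echo -> take RIGHT -> echo
i=3: L=golf R=golf -> agree -> golf
i=4: L=alpha R=alpha -> agree -> alpha
i=5: L=delta, R=alpha=BASE -> take LEFT -> delta
i=6: L=foxtrot, R=alpha=BASE -> take LEFT -> foxtrot
i=7: L=bravo R=bravo -> agree -> bravo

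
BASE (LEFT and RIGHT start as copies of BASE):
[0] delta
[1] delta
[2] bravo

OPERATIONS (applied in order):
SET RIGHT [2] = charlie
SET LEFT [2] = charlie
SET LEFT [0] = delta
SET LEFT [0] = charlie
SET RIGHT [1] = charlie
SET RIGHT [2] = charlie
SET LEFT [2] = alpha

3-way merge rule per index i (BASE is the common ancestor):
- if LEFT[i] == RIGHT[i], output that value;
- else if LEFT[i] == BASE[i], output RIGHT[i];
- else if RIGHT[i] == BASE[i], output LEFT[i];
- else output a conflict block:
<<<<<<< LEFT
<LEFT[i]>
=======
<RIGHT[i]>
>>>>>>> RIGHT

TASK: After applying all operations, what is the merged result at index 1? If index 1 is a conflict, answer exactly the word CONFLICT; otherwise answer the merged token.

Final LEFT:  [charlie, delta, alpha]
Final RIGHT: [delta, charlie, charlie]
i=0: L=charlie, R=delta=BASE -> take LEFT -> charlie
i=1: L=delta=BASE, R=charlie -> take RIGHT -> charlie
i=2: BASE=bravo L=alpha R=charlie all differ -> CONFLICT
Index 1 -> charlie

Answer: charlie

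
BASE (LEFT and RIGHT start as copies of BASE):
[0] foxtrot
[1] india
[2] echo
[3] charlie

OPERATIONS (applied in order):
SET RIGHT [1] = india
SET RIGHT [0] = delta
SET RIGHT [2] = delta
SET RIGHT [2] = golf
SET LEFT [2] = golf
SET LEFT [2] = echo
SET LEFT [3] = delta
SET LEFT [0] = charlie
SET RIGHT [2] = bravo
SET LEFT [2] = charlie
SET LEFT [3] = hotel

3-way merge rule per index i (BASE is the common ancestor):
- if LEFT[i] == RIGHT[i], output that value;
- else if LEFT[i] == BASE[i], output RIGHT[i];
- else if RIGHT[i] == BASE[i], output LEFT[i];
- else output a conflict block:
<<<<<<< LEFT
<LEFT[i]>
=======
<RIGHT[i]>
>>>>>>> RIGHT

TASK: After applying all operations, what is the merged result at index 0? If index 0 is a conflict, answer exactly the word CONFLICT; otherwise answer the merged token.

Final LEFT:  [charlie, india, charlie, hotel]
Final RIGHT: [delta, india, bravo, charlie]
i=0: BASE=foxtrot L=charlie R=delta all differ -> CONFLICT
i=1: L=india R=india -> agree -> india
i=2: BASE=echo L=charlie R=bravo all differ -> CONFLICT
i=3: L=hotel, R=charlie=BASE -> take LEFT -> hotel
Index 0 -> CONFLICT

Answer: CONFLICT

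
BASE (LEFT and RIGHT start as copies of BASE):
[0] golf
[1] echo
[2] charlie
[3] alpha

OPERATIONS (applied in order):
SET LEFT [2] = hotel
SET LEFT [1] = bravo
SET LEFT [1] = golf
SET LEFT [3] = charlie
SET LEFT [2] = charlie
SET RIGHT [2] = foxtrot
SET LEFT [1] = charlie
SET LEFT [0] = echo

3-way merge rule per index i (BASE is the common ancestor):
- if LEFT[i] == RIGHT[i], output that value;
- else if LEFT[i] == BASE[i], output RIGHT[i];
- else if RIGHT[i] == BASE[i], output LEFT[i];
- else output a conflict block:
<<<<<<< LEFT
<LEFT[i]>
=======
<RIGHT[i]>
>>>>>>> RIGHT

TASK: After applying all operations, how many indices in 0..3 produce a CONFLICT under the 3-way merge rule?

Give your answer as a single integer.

Final LEFT:  [echo, charlie, charlie, charlie]
Final RIGHT: [golf, echo, foxtrot, alpha]
i=0: L=echo, R=golf=BASE -> take LEFT -> echo
i=1: L=charlie, R=echo=BASE -> take LEFT -> charlie
i=2: L=charlie=BASE, R=foxtrot -> take RIGHT -> foxtrot
i=3: L=charlie, R=alpha=BASE -> take LEFT -> charlie
Conflict count: 0

Answer: 0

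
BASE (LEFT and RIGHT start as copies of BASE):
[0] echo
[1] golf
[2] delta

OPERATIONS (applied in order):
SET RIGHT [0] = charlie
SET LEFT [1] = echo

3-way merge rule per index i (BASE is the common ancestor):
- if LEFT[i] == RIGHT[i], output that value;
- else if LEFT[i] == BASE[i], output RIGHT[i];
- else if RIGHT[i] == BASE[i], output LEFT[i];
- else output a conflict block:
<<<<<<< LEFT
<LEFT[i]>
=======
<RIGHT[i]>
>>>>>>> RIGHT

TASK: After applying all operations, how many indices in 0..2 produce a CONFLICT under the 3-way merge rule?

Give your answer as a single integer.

Answer: 0

Derivation:
Final LEFT:  [echo, echo, delta]
Final RIGHT: [charlie, golf, delta]
i=0: L=echo=BASE, R=charlie -> take RIGHT -> charlie
i=1: L=echo, R=golf=BASE -> take LEFT -> echo
i=2: L=delta R=delta -> agree -> delta
Conflict count: 0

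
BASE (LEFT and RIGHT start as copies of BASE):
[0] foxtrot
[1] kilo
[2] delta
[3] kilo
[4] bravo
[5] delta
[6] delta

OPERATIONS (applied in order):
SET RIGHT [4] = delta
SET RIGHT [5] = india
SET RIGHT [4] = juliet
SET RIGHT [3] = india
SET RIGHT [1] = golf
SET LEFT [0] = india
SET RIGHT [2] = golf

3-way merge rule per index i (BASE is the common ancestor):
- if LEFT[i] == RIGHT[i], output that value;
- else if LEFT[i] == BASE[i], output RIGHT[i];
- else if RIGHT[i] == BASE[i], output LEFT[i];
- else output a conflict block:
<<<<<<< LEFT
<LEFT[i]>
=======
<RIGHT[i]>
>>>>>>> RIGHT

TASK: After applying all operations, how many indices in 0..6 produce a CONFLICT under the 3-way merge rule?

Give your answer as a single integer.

Final LEFT:  [india, kilo, delta, kilo, bravo, delta, delta]
Final RIGHT: [foxtrot, golf, golf, india, juliet, india, delta]
i=0: L=india, R=foxtrot=BASE -> take LEFT -> india
i=1: L=kilo=BASE, R=golf -> take RIGHT -> golf
i=2: L=delta=BASE, R=golf -> take RIGHT -> golf
i=3: L=kilo=BASE, R=india -> take RIGHT -> india
i=4: L=bravo=BASE, R=juliet -> take RIGHT -> juliet
i=5: L=delta=BASE, R=india -> take RIGHT -> india
i=6: L=delta R=delta -> agree -> delta
Conflict count: 0

Answer: 0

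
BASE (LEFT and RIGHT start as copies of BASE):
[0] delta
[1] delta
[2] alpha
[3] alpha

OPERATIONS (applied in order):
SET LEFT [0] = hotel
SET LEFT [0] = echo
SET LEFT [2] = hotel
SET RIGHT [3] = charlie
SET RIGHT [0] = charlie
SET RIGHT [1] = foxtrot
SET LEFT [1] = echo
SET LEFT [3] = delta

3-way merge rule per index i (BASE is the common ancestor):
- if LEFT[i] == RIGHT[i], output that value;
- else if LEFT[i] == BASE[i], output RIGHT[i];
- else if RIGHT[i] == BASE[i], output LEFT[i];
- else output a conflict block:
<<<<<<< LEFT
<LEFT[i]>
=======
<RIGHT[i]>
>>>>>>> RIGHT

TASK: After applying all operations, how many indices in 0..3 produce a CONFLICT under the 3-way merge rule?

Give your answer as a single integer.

Answer: 3

Derivation:
Final LEFT:  [echo, echo, hotel, delta]
Final RIGHT: [charlie, foxtrot, alpha, charlie]
i=0: BASE=delta L=echo R=charlie all differ -> CONFLICT
i=1: BASE=delta L=echo R=foxtrot all differ -> CONFLICT
i=2: L=hotel, R=alpha=BASE -> take LEFT -> hotel
i=3: BASE=alpha L=delta R=charlie all differ -> CONFLICT
Conflict count: 3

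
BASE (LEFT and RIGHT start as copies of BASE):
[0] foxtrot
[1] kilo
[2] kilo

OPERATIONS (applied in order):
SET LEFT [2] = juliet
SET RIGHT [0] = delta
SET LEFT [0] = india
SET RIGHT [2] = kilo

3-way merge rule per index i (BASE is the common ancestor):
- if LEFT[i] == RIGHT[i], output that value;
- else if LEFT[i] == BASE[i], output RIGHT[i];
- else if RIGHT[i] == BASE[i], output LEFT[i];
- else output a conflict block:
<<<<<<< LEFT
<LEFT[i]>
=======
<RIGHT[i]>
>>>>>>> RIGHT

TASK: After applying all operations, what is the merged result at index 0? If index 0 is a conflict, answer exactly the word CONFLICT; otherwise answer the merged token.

Answer: CONFLICT

Derivation:
Final LEFT:  [india, kilo, juliet]
Final RIGHT: [delta, kilo, kilo]
i=0: BASE=foxtrot L=india R=delta all differ -> CONFLICT
i=1: L=kilo R=kilo -> agree -> kilo
i=2: L=juliet, R=kilo=BASE -> take LEFT -> juliet
Index 0 -> CONFLICT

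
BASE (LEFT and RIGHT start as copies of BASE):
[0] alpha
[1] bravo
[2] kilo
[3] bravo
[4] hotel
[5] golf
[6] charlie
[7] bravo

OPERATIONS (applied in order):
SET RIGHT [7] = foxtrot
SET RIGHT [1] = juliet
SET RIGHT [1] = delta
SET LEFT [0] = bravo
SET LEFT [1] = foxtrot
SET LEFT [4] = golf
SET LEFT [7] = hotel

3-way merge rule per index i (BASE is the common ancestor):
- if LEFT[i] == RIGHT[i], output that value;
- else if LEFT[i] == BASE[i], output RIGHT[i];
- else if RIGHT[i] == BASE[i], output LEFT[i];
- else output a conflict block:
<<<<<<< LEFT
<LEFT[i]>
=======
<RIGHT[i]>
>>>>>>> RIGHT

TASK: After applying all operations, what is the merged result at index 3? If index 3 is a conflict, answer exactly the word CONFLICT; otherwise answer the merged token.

Final LEFT:  [bravo, foxtrot, kilo, bravo, golf, golf, charlie, hotel]
Final RIGHT: [alpha, delta, kilo, bravo, hotel, golf, charlie, foxtrot]
i=0: L=bravo, R=alpha=BASE -> take LEFT -> bravo
i=1: BASE=bravo L=foxtrot R=delta all differ -> CONFLICT
i=2: L=kilo R=kilo -> agree -> kilo
i=3: L=bravo R=bravo -> agree -> bravo
i=4: L=golf, R=hotel=BASE -> take LEFT -> golf
i=5: L=golf R=golf -> agree -> golf
i=6: L=charlie R=charlie -> agree -> charlie
i=7: BASE=bravo L=hotel R=foxtrot all differ -> CONFLICT
Index 3 -> bravo

Answer: bravo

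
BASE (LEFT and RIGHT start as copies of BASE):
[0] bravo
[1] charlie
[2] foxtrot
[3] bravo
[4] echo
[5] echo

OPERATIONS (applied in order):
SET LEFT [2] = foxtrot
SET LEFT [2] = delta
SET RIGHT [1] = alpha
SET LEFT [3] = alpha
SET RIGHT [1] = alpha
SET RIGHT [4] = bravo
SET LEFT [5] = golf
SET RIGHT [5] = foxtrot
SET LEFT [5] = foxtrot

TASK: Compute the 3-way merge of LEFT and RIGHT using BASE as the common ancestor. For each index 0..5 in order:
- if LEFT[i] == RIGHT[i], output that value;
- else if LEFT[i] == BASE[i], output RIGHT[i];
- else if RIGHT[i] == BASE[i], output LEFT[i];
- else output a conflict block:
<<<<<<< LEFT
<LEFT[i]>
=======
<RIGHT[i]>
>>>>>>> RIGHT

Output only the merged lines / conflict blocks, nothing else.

Final LEFT:  [bravo, charlie, delta, alpha, echo, foxtrot]
Final RIGHT: [bravo, alpha, foxtrot, bravo, bravo, foxtrot]
i=0: L=bravo R=bravo -> agree -> bravo
i=1: L=charlie=BASE, R=alpha -> take RIGHT -> alpha
i=2: L=delta, R=foxtrot=BASE -> take LEFT -> delta
i=3: L=alpha, R=bravo=BASE -> take LEFT -> alpha
i=4: L=echo=BASE, R=bravo -> take RIGHT -> bravo
i=5: L=foxtrot R=foxtrot -> agree -> foxtrot

Answer: bravo
alpha
delta
alpha
bravo
foxtrot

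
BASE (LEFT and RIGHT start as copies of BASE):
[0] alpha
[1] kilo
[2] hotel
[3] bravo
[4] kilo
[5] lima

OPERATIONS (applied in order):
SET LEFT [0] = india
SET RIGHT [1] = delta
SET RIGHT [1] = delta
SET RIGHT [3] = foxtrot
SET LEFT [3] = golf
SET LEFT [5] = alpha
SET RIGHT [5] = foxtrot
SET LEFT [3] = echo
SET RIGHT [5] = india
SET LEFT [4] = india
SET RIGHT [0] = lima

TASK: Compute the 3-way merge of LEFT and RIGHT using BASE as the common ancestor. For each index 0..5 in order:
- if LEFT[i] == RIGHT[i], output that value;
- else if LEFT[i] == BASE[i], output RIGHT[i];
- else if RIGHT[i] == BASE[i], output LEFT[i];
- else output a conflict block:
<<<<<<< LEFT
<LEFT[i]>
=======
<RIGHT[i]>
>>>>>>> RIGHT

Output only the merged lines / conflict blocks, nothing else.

Final LEFT:  [india, kilo, hotel, echo, india, alpha]
Final RIGHT: [lima, delta, hotel, foxtrot, kilo, india]
i=0: BASE=alpha L=india R=lima all differ -> CONFLICT
i=1: L=kilo=BASE, R=delta -> take RIGHT -> delta
i=2: L=hotel R=hotel -> agree -> hotel
i=3: BASE=bravo L=echo R=foxtrot all differ -> CONFLICT
i=4: L=india, R=kilo=BASE -> take LEFT -> india
i=5: BASE=lima L=alpha R=india all differ -> CONFLICT

Answer: <<<<<<< LEFT
india
=======
lima
>>>>>>> RIGHT
delta
hotel
<<<<<<< LEFT
echo
=======
foxtrot
>>>>>>> RIGHT
india
<<<<<<< LEFT
alpha
=======
india
>>>>>>> RIGHT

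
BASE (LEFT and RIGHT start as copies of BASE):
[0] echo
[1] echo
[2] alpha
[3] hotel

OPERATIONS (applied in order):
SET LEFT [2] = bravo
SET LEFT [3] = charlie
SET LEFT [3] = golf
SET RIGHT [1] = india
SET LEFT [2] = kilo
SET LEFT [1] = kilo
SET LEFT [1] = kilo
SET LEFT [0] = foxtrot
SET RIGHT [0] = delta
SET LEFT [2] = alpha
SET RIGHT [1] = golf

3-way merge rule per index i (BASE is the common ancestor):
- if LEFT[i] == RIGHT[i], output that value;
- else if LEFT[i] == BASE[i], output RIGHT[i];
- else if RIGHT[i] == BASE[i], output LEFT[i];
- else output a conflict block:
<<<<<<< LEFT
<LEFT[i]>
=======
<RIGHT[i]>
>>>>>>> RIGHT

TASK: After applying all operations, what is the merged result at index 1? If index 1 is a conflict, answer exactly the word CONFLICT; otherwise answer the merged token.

Final LEFT:  [foxtrot, kilo, alpha, golf]
Final RIGHT: [delta, golf, alpha, hotel]
i=0: BASE=echo L=foxtrot R=delta all differ -> CONFLICT
i=1: BASE=echo L=kilo R=golf all differ -> CONFLICT
i=2: L=alpha R=alpha -> agree -> alpha
i=3: L=golf, R=hotel=BASE -> take LEFT -> golf
Index 1 -> CONFLICT

Answer: CONFLICT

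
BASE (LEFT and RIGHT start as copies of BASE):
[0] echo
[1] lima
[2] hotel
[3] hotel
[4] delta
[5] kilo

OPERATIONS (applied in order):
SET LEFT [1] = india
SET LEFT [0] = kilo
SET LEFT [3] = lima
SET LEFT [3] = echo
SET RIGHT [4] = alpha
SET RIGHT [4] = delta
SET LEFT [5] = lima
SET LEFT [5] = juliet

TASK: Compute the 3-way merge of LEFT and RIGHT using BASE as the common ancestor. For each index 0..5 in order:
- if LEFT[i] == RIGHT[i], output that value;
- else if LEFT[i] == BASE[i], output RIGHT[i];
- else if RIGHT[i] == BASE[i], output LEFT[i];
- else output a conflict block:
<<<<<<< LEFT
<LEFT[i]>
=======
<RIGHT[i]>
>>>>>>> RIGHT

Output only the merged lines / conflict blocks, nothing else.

Final LEFT:  [kilo, india, hotel, echo, delta, juliet]
Final RIGHT: [echo, lima, hotel, hotel, delta, kilo]
i=0: L=kilo, R=echo=BASE -> take LEFT -> kilo
i=1: L=india, R=lima=BASE -> take LEFT -> india
i=2: L=hotel R=hotel -> agree -> hotel
i=3: L=echo, R=hotel=BASE -> take LEFT -> echo
i=4: L=delta R=delta -> agree -> delta
i=5: L=juliet, R=kilo=BASE -> take LEFT -> juliet

Answer: kilo
india
hotel
echo
delta
juliet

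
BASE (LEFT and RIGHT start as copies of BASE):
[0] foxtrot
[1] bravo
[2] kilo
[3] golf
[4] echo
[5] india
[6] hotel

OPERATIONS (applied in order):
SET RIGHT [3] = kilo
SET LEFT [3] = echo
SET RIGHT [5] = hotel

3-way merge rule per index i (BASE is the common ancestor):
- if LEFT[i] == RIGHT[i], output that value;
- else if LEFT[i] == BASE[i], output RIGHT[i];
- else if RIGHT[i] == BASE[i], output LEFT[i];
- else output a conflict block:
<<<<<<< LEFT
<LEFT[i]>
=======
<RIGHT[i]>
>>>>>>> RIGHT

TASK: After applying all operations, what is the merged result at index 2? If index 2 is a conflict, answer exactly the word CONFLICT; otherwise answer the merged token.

Answer: kilo

Derivation:
Final LEFT:  [foxtrot, bravo, kilo, echo, echo, india, hotel]
Final RIGHT: [foxtrot, bravo, kilo, kilo, echo, hotel, hotel]
i=0: L=foxtrot R=foxtrot -> agree -> foxtrot
i=1: L=bravo R=bravo -> agree -> bravo
i=2: L=kilo R=kilo -> agree -> kilo
i=3: BASE=golf L=echo R=kilo all differ -> CONFLICT
i=4: L=echo R=echo -> agree -> echo
i=5: L=india=BASE, R=hotel -> take RIGHT -> hotel
i=6: L=hotel R=hotel -> agree -> hotel
Index 2 -> kilo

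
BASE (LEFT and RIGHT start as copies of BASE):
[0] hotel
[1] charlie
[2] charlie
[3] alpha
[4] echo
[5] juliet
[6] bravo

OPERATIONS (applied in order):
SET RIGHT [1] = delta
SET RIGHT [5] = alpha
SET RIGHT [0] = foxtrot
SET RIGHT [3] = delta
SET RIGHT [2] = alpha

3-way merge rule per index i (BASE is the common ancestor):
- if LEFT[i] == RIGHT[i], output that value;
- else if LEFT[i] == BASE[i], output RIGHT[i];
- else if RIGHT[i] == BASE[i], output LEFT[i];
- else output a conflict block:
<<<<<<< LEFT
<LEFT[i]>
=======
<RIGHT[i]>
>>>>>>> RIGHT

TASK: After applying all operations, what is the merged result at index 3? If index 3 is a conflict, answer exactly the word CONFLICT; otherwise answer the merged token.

Answer: delta

Derivation:
Final LEFT:  [hotel, charlie, charlie, alpha, echo, juliet, bravo]
Final RIGHT: [foxtrot, delta, alpha, delta, echo, alpha, bravo]
i=0: L=hotel=BASE, R=foxtrot -> take RIGHT -> foxtrot
i=1: L=charlie=BASE, R=delta -> take RIGHT -> delta
i=2: L=charlie=BASE, R=alpha -> take RIGHT -> alpha
i=3: L=alpha=BASE, R=delta -> take RIGHT -> delta
i=4: L=echo R=echo -> agree -> echo
i=5: L=juliet=BASE, R=alpha -> take RIGHT -> alpha
i=6: L=bravo R=bravo -> agree -> bravo
Index 3 -> delta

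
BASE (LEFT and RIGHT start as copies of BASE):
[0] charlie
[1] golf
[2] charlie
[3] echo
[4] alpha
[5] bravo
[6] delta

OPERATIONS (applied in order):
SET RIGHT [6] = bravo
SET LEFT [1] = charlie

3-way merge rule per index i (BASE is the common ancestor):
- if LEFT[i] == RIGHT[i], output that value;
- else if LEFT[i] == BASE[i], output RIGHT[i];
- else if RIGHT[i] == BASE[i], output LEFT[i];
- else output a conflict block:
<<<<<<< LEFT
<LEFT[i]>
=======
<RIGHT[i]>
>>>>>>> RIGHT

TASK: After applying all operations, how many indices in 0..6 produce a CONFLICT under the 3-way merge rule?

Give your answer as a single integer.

Final LEFT:  [charlie, charlie, charlie, echo, alpha, bravo, delta]
Final RIGHT: [charlie, golf, charlie, echo, alpha, bravo, bravo]
i=0: L=charlie R=charlie -> agree -> charlie
i=1: L=charlie, R=golf=BASE -> take LEFT -> charlie
i=2: L=charlie R=charlie -> agree -> charlie
i=3: L=echo R=echo -> agree -> echo
i=4: L=alpha R=alpha -> agree -> alpha
i=5: L=bravo R=bravo -> agree -> bravo
i=6: L=delta=BASE, R=bravo -> take RIGHT -> bravo
Conflict count: 0

Answer: 0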